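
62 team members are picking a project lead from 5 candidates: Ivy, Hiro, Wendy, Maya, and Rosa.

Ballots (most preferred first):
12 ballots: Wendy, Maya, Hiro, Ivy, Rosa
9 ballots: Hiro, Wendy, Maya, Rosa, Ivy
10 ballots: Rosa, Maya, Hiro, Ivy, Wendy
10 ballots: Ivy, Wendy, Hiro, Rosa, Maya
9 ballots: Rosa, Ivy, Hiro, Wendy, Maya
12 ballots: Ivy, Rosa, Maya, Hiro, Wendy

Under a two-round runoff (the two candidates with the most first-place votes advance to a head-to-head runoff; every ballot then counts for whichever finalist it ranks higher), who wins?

Round 1 first-place votes: Ivy 22, Hiro 9, Wendy 12, Maya 0, Rosa 19. Ivy and Rosa advance.
Runoff: Ivy is ranked above Rosa on 34 ballots, Rosa above Ivy on 28.

Ivy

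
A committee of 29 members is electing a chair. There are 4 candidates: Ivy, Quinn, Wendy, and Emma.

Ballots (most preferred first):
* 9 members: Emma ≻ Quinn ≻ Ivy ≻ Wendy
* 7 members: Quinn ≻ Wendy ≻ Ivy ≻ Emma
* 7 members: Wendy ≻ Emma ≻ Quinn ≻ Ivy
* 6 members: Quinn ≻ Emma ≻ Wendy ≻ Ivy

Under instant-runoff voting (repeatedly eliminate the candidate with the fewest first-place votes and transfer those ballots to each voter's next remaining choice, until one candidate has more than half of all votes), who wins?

Round 1: Ivy 0, Quinn 13, Wendy 7, Emma 9. Ivy eliminated.
Round 2: Quinn 13, Wendy 7, Emma 9. Wendy eliminated.
Round 3: Quinn 13, Emma 16. Emma has a majority (≥15).

Emma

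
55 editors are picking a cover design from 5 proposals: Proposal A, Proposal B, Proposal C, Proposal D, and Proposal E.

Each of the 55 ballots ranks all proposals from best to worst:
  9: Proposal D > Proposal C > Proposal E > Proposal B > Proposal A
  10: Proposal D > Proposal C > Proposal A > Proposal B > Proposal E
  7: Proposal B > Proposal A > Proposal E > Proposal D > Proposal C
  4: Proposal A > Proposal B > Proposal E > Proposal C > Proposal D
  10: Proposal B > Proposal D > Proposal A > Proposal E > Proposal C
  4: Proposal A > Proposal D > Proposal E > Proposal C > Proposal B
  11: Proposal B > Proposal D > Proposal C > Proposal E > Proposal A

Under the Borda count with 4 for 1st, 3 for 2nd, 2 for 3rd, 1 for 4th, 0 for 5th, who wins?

Proposal A: 9×0 + 10×2 + 7×3 + 4×4 + 10×2 + 4×4 + 11×0 = 93
Proposal B: 9×1 + 10×1 + 7×4 + 4×3 + 10×4 + 4×0 + 11×4 = 143
Proposal C: 9×3 + 10×3 + 7×0 + 4×1 + 10×0 + 4×1 + 11×2 = 87
Proposal D: 9×4 + 10×4 + 7×1 + 4×0 + 10×3 + 4×3 + 11×3 = 158
Proposal E: 9×2 + 10×0 + 7×2 + 4×2 + 10×1 + 4×2 + 11×1 = 69

Proposal D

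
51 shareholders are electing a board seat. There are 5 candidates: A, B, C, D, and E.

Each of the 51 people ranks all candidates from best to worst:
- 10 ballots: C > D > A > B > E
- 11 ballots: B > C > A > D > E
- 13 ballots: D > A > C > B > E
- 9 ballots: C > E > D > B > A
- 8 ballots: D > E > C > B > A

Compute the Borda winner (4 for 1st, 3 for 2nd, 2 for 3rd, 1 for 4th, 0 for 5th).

C

A: 10×2 + 11×2 + 13×3 + 9×0 + 8×0 = 81
B: 10×1 + 11×4 + 13×1 + 9×1 + 8×1 = 84
C: 10×4 + 11×3 + 13×2 + 9×4 + 8×2 = 151
D: 10×3 + 11×1 + 13×4 + 9×2 + 8×4 = 143
E: 10×0 + 11×0 + 13×0 + 9×3 + 8×3 = 51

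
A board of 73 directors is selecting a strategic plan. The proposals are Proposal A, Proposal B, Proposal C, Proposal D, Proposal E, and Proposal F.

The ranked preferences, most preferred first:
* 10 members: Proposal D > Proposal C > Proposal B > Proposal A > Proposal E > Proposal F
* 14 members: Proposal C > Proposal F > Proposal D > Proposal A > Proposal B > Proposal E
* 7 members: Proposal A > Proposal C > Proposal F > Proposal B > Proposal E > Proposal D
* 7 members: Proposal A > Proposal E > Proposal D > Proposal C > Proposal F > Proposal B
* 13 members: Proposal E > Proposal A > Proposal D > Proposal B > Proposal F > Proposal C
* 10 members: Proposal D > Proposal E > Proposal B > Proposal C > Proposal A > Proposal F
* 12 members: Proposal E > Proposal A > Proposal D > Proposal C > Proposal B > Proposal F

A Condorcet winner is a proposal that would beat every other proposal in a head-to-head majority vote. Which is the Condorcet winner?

Proposal A

Proposal A vs Proposal B: 53–20
Proposal A vs Proposal C: 39–34
Proposal A vs Proposal D: 39–34
Proposal A vs Proposal E: 38–35
Proposal A vs Proposal F: 59–14
Proposal A beats every other proposal.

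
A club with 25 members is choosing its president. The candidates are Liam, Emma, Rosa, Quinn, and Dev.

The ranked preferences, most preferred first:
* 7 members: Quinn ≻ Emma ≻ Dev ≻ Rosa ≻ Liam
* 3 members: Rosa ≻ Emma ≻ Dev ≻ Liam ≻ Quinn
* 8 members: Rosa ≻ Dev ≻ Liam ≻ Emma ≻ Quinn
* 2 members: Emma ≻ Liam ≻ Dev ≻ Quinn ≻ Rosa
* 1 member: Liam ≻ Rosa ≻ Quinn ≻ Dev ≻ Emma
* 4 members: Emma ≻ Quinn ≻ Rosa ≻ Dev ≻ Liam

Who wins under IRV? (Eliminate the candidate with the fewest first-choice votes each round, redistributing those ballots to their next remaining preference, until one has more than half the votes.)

Quinn

Round 1: Liam 1, Emma 6, Rosa 11, Quinn 7, Dev 0. Dev eliminated.
Round 2: Liam 1, Emma 6, Rosa 11, Quinn 7. Liam eliminated.
Round 3: Emma 6, Rosa 12, Quinn 7. Emma eliminated.
Round 4: Rosa 12, Quinn 13. Quinn has a majority (≥13).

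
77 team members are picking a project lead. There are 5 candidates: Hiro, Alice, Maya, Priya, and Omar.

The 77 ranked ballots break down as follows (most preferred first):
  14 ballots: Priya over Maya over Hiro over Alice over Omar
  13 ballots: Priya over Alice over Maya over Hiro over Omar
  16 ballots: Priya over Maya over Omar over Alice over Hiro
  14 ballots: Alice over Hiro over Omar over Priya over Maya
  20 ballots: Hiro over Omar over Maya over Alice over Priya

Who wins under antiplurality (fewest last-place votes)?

Alice

Last-place votes: Hiro 16, Alice 0, Maya 14, Priya 20, Omar 27.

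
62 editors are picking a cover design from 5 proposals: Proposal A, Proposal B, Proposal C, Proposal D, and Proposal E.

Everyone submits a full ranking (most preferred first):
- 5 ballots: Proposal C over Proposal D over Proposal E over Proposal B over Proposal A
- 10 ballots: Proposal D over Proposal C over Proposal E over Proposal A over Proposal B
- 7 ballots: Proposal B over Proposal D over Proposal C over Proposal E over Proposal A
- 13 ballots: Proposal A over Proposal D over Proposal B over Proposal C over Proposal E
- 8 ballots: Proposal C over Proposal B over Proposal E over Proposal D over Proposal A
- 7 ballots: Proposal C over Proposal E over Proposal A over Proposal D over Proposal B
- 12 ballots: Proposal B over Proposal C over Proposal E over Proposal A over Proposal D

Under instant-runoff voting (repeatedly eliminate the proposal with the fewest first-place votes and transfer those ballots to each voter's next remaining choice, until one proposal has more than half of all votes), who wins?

Proposal B

Round 1: Proposal A 13, Proposal B 19, Proposal C 20, Proposal D 10, Proposal E 0. Proposal E eliminated.
Round 2: Proposal A 13, Proposal B 19, Proposal C 20, Proposal D 10. Proposal D eliminated.
Round 3: Proposal A 13, Proposal B 19, Proposal C 30. Proposal A eliminated.
Round 4: Proposal B 32, Proposal C 30. Proposal B has a majority (≥32).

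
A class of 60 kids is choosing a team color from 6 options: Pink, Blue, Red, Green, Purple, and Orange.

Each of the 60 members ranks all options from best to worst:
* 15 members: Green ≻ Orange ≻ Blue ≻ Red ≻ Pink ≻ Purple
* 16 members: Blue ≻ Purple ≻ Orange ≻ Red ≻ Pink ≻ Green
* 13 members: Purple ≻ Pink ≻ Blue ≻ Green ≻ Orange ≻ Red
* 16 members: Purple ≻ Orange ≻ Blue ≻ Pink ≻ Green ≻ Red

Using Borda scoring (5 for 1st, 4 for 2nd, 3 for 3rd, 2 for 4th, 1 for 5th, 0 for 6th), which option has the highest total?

Blue

Pink: 15×1 + 16×1 + 13×4 + 16×2 = 115
Blue: 15×3 + 16×5 + 13×3 + 16×3 = 212
Red: 15×2 + 16×2 + 13×0 + 16×0 = 62
Green: 15×5 + 16×0 + 13×2 + 16×1 = 117
Purple: 15×0 + 16×4 + 13×5 + 16×5 = 209
Orange: 15×4 + 16×3 + 13×1 + 16×4 = 185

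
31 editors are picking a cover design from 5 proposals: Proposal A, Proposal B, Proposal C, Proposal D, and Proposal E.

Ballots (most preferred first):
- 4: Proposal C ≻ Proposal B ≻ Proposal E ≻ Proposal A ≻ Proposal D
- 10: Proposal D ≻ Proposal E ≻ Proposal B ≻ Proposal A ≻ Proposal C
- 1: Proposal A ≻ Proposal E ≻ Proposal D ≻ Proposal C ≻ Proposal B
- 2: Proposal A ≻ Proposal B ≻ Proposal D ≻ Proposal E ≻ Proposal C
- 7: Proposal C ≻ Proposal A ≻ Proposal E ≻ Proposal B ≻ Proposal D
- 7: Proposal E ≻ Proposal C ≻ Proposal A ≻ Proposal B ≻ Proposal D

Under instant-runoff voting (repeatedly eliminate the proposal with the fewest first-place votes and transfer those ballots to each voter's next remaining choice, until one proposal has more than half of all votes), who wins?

Round 1: Proposal A 3, Proposal B 0, Proposal C 11, Proposal D 10, Proposal E 7. Proposal B eliminated.
Round 2: Proposal A 3, Proposal C 11, Proposal D 10, Proposal E 7. Proposal A eliminated.
Round 3: Proposal C 11, Proposal D 12, Proposal E 8. Proposal E eliminated.
Round 4: Proposal C 18, Proposal D 13. Proposal C has a majority (≥16).

Proposal C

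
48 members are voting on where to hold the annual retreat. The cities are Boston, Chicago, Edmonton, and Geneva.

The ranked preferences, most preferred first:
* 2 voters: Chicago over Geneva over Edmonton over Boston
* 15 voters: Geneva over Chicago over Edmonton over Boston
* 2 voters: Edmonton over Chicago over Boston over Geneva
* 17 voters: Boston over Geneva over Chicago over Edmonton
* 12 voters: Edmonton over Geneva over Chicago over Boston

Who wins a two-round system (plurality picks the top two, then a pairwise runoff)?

Round 1 first-place votes: Boston 17, Chicago 2, Edmonton 14, Geneva 15. Boston and Geneva advance.
Runoff: Boston is ranked above Geneva on 19 ballots, Geneva above Boston on 29.

Geneva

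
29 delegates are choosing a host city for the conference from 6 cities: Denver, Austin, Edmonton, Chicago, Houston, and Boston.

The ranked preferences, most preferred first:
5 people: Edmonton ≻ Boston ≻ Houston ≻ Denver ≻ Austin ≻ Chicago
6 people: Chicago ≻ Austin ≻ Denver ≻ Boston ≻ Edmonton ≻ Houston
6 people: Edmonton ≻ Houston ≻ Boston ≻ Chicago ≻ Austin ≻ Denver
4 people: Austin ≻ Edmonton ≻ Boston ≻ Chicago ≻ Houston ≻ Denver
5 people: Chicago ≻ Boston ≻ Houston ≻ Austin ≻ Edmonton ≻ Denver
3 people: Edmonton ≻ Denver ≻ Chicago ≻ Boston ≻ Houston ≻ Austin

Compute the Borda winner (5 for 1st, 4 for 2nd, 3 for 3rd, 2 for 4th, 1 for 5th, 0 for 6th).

Denver: 5×2 + 6×3 + 6×0 + 4×0 + 5×0 + 3×4 = 40
Austin: 5×1 + 6×4 + 6×1 + 4×5 + 5×2 + 3×0 = 65
Edmonton: 5×5 + 6×1 + 6×5 + 4×4 + 5×1 + 3×5 = 97
Chicago: 5×0 + 6×5 + 6×2 + 4×2 + 5×5 + 3×3 = 84
Houston: 5×3 + 6×0 + 6×4 + 4×1 + 5×3 + 3×1 = 61
Boston: 5×4 + 6×2 + 6×3 + 4×3 + 5×4 + 3×2 = 88

Edmonton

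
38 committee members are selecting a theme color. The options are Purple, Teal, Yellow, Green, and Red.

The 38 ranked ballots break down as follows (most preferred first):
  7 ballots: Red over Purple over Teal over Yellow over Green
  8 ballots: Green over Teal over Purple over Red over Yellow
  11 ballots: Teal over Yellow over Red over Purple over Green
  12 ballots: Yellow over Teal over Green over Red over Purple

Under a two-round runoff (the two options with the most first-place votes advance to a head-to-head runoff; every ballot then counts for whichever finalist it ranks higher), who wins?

Teal

Round 1 first-place votes: Purple 0, Teal 11, Yellow 12, Green 8, Red 7. Yellow and Teal advance.
Runoff: Yellow is ranked above Teal on 12 ballots, Teal above Yellow on 26.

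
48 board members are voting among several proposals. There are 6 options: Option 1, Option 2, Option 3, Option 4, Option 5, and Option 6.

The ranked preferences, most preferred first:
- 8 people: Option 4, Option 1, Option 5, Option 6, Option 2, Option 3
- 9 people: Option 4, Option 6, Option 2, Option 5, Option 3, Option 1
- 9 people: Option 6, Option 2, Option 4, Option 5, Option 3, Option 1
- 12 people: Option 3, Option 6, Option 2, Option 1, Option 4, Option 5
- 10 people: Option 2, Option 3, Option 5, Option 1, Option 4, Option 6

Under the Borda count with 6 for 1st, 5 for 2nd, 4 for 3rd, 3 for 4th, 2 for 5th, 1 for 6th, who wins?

Option 2

Option 1: 8×5 + 9×1 + 9×1 + 12×3 + 10×3 = 124
Option 2: 8×2 + 9×4 + 9×5 + 12×4 + 10×6 = 205
Option 3: 8×1 + 9×2 + 9×2 + 12×6 + 10×5 = 166
Option 4: 8×6 + 9×6 + 9×4 + 12×2 + 10×2 = 182
Option 5: 8×4 + 9×3 + 9×3 + 12×1 + 10×4 = 138
Option 6: 8×3 + 9×5 + 9×6 + 12×5 + 10×1 = 193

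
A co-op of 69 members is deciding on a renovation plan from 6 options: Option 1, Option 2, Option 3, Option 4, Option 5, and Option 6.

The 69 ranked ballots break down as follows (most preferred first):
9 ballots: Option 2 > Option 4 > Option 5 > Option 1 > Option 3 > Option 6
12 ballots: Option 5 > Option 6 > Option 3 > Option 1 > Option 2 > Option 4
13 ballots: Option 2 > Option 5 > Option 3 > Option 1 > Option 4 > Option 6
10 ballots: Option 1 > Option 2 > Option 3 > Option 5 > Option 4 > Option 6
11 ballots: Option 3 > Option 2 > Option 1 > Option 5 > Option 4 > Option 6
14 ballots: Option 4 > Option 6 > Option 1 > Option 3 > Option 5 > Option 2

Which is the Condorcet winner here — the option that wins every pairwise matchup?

Option 3 vs Option 1: 36–33
Option 3 vs Option 2: 37–32
Option 3 vs Option 4: 46–23
Option 3 vs Option 5: 35–34
Option 3 vs Option 6: 43–26
Option 3 beats every other option.

Option 3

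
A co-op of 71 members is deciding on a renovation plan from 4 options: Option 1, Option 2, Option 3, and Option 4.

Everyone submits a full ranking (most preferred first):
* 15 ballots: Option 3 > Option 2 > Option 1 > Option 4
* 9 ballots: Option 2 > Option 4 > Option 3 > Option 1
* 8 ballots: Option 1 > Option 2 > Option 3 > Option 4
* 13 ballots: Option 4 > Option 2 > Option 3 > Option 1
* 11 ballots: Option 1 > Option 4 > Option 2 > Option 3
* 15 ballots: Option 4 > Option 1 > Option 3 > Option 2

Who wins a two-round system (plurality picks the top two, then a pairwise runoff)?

Round 1 first-place votes: Option 1 19, Option 2 9, Option 3 15, Option 4 28. Option 4 and Option 1 advance.
Runoff: Option 4 is ranked above Option 1 on 37 ballots, Option 1 above Option 4 on 34.

Option 4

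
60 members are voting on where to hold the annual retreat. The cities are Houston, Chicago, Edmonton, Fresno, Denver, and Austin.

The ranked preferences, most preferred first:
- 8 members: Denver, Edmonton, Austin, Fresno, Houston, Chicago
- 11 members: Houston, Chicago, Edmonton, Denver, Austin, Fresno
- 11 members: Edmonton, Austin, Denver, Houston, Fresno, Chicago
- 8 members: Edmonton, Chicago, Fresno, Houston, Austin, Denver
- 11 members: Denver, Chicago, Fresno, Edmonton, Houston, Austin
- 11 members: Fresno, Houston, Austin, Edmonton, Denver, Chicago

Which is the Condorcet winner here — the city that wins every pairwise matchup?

Edmonton vs Houston: 38–22
Edmonton vs Chicago: 38–22
Edmonton vs Fresno: 38–22
Edmonton vs Denver: 41–19
Edmonton vs Austin: 49–11
Edmonton beats every other city.

Edmonton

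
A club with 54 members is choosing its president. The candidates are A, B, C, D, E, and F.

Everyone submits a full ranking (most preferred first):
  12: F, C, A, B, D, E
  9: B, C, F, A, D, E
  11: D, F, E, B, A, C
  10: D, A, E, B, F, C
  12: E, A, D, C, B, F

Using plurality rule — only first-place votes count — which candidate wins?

D

First-place votes: A 0, B 9, C 0, D 21, E 12, F 12.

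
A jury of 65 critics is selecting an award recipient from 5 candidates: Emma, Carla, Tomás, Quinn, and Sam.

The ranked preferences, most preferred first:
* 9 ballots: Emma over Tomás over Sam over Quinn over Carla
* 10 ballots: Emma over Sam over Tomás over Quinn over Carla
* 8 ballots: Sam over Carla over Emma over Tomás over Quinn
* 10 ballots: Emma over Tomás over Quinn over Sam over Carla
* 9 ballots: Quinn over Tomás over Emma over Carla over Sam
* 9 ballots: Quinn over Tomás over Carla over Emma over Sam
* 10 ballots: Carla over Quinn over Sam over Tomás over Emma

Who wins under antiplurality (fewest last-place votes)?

Tomás

Last-place votes: Emma 10, Carla 29, Tomás 0, Quinn 8, Sam 18.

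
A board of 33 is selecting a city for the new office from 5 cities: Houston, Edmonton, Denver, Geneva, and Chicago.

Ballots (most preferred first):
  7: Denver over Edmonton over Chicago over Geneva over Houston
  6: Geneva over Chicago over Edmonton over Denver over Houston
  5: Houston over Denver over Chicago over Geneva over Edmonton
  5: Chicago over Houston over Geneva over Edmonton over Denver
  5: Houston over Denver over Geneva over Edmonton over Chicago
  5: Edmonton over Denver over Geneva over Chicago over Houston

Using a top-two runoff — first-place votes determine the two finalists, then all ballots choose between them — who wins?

Denver

Round 1 first-place votes: Houston 10, Edmonton 5, Denver 7, Geneva 6, Chicago 5. Houston and Denver advance.
Runoff: Houston is ranked above Denver on 15 ballots, Denver above Houston on 18.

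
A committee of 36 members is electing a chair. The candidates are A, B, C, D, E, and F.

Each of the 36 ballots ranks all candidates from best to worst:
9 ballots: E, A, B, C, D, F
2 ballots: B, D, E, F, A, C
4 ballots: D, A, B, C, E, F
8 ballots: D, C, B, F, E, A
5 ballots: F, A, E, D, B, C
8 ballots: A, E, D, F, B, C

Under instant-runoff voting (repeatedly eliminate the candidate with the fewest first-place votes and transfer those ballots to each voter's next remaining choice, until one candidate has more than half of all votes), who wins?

A

Round 1: A 8, B 2, C 0, D 12, E 9, F 5. C eliminated.
Round 2: A 8, B 2, D 12, E 9, F 5. B eliminated.
Round 3: A 8, D 14, E 9, F 5. F eliminated.
Round 4: A 13, D 14, E 9. E eliminated.
Round 5: A 22, D 14. A has a majority (≥19).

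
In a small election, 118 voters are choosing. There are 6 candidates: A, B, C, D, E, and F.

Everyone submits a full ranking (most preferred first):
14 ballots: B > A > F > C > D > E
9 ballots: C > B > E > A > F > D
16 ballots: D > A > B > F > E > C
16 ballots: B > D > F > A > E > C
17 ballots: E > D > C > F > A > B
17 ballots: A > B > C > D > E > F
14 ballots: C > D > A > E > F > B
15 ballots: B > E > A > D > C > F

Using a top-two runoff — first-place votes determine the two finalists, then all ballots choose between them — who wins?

Round 1 first-place votes: A 17, B 45, C 23, D 16, E 17, F 0. B and C advance.
Runoff: B is ranked above C on 78 ballots, C above B on 40.

B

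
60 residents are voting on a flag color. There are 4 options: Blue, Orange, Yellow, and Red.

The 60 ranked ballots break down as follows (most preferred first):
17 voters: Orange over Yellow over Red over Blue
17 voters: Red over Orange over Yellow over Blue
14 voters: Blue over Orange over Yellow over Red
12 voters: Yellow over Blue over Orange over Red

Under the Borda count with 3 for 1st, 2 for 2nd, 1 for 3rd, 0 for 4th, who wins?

Orange

Blue: 17×0 + 17×0 + 14×3 + 12×2 = 66
Orange: 17×3 + 17×2 + 14×2 + 12×1 = 125
Yellow: 17×2 + 17×1 + 14×1 + 12×3 = 101
Red: 17×1 + 17×3 + 14×0 + 12×0 = 68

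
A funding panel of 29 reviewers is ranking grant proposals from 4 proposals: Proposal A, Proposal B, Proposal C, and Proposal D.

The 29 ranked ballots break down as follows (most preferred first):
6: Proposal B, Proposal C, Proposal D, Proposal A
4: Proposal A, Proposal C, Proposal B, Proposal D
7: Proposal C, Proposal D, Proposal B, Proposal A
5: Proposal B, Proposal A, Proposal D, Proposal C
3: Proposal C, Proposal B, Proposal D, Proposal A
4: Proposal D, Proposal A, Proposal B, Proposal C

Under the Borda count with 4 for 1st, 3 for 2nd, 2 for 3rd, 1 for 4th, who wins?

Proposal A: 6×1 + 4×4 + 7×1 + 5×3 + 3×1 + 4×3 = 59
Proposal B: 6×4 + 4×2 + 7×2 + 5×4 + 3×3 + 4×2 = 83
Proposal C: 6×3 + 4×3 + 7×4 + 5×1 + 3×4 + 4×1 = 79
Proposal D: 6×2 + 4×1 + 7×3 + 5×2 + 3×2 + 4×4 = 69

Proposal B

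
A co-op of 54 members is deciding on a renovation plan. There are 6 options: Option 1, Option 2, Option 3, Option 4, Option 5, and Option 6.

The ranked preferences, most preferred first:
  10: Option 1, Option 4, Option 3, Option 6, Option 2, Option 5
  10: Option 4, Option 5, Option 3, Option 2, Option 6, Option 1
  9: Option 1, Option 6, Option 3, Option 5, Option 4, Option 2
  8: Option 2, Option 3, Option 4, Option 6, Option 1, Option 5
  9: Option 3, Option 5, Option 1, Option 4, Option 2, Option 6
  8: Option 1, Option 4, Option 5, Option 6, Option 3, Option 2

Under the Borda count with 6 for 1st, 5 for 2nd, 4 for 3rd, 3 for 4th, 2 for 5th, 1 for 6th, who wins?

Option 4

Option 1: 10×6 + 10×1 + 9×6 + 8×2 + 9×4 + 8×6 = 224
Option 2: 10×2 + 10×3 + 9×1 + 8×6 + 9×2 + 8×1 = 133
Option 3: 10×4 + 10×4 + 9×4 + 8×5 + 9×6 + 8×2 = 226
Option 4: 10×5 + 10×6 + 9×2 + 8×4 + 9×3 + 8×5 = 227
Option 5: 10×1 + 10×5 + 9×3 + 8×1 + 9×5 + 8×4 = 172
Option 6: 10×3 + 10×2 + 9×5 + 8×3 + 9×1 + 8×3 = 152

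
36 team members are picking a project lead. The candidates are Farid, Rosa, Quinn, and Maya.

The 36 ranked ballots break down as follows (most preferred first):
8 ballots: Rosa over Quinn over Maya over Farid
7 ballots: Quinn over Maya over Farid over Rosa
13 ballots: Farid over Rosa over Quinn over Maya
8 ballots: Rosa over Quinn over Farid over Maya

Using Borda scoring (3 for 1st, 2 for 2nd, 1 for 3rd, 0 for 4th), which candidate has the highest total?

Rosa

Farid: 8×0 + 7×1 + 13×3 + 8×1 = 54
Rosa: 8×3 + 7×0 + 13×2 + 8×3 = 74
Quinn: 8×2 + 7×3 + 13×1 + 8×2 = 66
Maya: 8×1 + 7×2 + 13×0 + 8×0 = 22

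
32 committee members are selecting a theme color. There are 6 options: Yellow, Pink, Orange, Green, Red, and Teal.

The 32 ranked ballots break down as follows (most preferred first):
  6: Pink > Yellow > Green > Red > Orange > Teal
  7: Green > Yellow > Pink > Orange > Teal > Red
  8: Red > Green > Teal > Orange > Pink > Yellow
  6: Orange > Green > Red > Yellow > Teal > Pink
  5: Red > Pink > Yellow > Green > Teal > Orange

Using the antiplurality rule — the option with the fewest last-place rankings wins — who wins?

Green

Last-place votes: Yellow 8, Pink 6, Orange 5, Green 0, Red 7, Teal 6.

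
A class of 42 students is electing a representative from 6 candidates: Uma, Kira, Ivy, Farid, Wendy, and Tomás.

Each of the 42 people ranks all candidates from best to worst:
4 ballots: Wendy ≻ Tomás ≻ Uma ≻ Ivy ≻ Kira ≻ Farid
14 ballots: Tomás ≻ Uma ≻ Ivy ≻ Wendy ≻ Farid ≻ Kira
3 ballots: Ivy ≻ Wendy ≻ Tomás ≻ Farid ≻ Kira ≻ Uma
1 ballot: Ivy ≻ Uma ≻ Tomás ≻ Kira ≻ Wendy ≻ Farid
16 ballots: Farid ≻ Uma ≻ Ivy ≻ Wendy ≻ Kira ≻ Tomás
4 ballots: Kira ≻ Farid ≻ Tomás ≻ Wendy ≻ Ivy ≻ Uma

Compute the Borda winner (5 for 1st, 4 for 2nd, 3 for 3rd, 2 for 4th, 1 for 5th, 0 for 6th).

Uma: 4×3 + 14×4 + 3×0 + 1×4 + 16×4 + 4×0 = 136
Kira: 4×1 + 14×0 + 3×1 + 1×2 + 16×1 + 4×5 = 45
Ivy: 4×2 + 14×3 + 3×5 + 1×5 + 16×3 + 4×1 = 122
Farid: 4×0 + 14×1 + 3×2 + 1×0 + 16×5 + 4×4 = 116
Wendy: 4×5 + 14×2 + 3×4 + 1×1 + 16×2 + 4×2 = 101
Tomás: 4×4 + 14×5 + 3×3 + 1×3 + 16×0 + 4×3 = 110

Uma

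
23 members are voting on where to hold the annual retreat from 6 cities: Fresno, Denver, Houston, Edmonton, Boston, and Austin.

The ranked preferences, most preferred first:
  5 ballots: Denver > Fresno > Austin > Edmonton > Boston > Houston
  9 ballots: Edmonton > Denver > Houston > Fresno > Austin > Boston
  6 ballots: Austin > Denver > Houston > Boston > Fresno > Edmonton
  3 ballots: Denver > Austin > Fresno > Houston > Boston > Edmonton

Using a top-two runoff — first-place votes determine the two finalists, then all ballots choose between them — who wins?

Denver

Round 1 first-place votes: Fresno 0, Denver 8, Houston 0, Edmonton 9, Boston 0, Austin 6. Edmonton and Denver advance.
Runoff: Edmonton is ranked above Denver on 9 ballots, Denver above Edmonton on 14.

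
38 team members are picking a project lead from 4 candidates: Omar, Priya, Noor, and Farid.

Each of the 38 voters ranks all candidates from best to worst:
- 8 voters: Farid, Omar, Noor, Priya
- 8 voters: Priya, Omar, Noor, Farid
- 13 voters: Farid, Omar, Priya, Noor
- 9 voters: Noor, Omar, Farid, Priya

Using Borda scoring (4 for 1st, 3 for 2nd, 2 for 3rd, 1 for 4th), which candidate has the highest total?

Omar

Omar: 8×3 + 8×3 + 13×3 + 9×3 = 114
Priya: 8×1 + 8×4 + 13×2 + 9×1 = 75
Noor: 8×2 + 8×2 + 13×1 + 9×4 = 81
Farid: 8×4 + 8×1 + 13×4 + 9×2 = 110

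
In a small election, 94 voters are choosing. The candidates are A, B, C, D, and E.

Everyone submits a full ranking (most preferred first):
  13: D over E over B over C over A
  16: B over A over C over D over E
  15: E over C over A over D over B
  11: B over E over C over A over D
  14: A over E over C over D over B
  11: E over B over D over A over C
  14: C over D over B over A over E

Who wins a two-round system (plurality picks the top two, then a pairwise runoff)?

Round 1 first-place votes: A 14, B 27, C 14, D 13, E 26. B and E advance.
Runoff: B is ranked above E on 41 ballots, E above B on 53.

E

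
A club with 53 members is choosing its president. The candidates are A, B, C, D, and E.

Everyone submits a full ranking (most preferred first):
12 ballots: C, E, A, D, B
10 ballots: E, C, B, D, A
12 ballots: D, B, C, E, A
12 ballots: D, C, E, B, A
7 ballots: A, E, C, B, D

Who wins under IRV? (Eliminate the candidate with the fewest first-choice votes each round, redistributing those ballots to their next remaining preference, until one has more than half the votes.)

Round 1: A 7, B 0, C 12, D 24, E 10. B eliminated.
Round 2: A 7, C 12, D 24, E 10. A eliminated.
Round 3: C 12, D 24, E 17. C eliminated.
Round 4: D 24, E 29. E has a majority (≥27).

E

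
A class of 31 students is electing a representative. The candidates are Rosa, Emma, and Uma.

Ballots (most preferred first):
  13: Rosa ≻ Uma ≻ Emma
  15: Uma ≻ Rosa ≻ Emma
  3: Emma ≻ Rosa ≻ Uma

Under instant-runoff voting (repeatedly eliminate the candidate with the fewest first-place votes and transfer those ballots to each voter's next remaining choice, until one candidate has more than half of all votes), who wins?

Rosa

Round 1: Rosa 13, Emma 3, Uma 15. Emma eliminated.
Round 2: Rosa 16, Uma 15. Rosa has a majority (≥16).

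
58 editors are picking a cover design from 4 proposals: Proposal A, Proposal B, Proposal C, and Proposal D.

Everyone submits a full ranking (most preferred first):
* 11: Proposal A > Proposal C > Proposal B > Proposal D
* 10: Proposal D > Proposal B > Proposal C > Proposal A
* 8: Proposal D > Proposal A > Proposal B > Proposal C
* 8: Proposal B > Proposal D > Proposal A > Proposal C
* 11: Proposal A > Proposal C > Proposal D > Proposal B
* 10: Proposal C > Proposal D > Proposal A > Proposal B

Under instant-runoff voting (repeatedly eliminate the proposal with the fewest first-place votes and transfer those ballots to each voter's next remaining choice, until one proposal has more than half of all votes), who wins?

Proposal D

Round 1: Proposal A 22, Proposal B 8, Proposal C 10, Proposal D 18. Proposal B eliminated.
Round 2: Proposal A 22, Proposal C 10, Proposal D 26. Proposal C eliminated.
Round 3: Proposal A 22, Proposal D 36. Proposal D has a majority (≥30).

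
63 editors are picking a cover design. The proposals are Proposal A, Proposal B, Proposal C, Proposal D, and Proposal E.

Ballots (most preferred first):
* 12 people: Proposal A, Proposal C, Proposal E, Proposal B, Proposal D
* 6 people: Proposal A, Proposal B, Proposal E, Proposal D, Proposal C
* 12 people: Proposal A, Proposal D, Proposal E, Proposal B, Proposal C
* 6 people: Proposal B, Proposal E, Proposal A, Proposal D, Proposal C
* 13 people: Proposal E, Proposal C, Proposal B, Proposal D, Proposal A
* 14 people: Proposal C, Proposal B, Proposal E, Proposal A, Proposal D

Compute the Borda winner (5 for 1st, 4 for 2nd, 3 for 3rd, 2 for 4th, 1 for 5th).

Proposal E

Proposal A: 12×5 + 6×5 + 12×5 + 6×3 + 13×1 + 14×2 = 209
Proposal B: 12×2 + 6×4 + 12×2 + 6×5 + 13×3 + 14×4 = 197
Proposal C: 12×4 + 6×1 + 12×1 + 6×1 + 13×4 + 14×5 = 194
Proposal D: 12×1 + 6×2 + 12×4 + 6×2 + 13×2 + 14×1 = 124
Proposal E: 12×3 + 6×3 + 12×3 + 6×4 + 13×5 + 14×3 = 221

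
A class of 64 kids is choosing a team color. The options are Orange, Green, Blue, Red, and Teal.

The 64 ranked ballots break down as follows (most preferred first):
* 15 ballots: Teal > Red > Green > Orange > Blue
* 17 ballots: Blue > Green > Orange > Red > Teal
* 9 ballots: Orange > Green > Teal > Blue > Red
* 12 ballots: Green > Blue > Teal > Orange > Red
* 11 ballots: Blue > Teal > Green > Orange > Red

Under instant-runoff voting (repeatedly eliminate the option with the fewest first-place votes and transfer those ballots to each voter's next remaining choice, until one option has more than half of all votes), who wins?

Round 1: Orange 9, Green 12, Blue 28, Red 0, Teal 15. Red eliminated.
Round 2: Orange 9, Green 12, Blue 28, Teal 15. Orange eliminated.
Round 3: Green 21, Blue 28, Teal 15. Teal eliminated.
Round 4: Green 36, Blue 28. Green has a majority (≥33).

Green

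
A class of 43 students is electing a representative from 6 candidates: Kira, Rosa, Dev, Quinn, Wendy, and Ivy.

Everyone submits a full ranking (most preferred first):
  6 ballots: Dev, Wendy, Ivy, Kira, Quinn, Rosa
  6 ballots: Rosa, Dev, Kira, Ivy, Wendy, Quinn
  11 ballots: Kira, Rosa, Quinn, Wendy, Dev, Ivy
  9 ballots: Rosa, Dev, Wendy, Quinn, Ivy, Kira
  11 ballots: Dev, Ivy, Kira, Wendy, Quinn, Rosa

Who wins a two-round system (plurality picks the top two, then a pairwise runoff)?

Rosa

Round 1 first-place votes: Kira 11, Rosa 15, Dev 17, Quinn 0, Wendy 0, Ivy 0. Dev and Rosa advance.
Runoff: Dev is ranked above Rosa on 17 ballots, Rosa above Dev on 26.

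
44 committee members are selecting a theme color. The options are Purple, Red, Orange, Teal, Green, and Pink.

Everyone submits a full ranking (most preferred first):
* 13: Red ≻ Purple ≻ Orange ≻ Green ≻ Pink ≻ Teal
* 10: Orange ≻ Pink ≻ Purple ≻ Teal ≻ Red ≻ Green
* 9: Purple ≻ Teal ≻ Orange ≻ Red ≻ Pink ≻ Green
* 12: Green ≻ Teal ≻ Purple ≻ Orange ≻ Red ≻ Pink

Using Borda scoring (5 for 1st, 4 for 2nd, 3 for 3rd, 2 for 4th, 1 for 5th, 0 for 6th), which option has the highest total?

Purple: 13×4 + 10×3 + 9×5 + 12×3 = 163
Red: 13×5 + 10×1 + 9×2 + 12×1 = 105
Orange: 13×3 + 10×5 + 9×3 + 12×2 = 140
Teal: 13×0 + 10×2 + 9×4 + 12×4 = 104
Green: 13×2 + 10×0 + 9×0 + 12×5 = 86
Pink: 13×1 + 10×4 + 9×1 + 12×0 = 62

Purple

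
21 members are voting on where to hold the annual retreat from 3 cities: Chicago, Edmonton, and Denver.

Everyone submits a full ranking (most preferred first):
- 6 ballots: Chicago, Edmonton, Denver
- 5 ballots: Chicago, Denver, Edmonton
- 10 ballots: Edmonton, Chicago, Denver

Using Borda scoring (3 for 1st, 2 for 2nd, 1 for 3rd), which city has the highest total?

Chicago

Chicago: 6×3 + 5×3 + 10×2 = 53
Edmonton: 6×2 + 5×1 + 10×3 = 47
Denver: 6×1 + 5×2 + 10×1 = 26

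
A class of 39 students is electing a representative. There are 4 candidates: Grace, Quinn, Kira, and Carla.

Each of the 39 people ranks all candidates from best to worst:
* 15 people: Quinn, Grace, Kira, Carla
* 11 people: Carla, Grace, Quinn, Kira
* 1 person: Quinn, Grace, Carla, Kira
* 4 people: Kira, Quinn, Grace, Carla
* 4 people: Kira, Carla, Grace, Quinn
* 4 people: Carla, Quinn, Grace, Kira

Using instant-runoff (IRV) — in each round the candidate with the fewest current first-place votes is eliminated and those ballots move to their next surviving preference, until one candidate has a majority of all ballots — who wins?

Round 1: Grace 0, Quinn 16, Kira 8, Carla 15. Grace eliminated.
Round 2: Quinn 16, Kira 8, Carla 15. Kira eliminated.
Round 3: Quinn 20, Carla 19. Quinn has a majority (≥20).

Quinn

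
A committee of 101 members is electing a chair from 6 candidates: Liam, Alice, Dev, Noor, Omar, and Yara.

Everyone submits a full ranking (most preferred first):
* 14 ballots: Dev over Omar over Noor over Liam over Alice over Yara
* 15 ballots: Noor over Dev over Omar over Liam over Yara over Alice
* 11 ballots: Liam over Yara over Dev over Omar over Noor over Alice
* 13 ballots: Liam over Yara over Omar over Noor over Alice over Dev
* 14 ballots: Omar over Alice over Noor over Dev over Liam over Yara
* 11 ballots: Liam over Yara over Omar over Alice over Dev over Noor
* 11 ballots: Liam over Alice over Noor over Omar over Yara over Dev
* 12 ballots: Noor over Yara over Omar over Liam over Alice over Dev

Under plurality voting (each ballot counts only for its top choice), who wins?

First-place votes: Liam 46, Alice 0, Dev 14, Noor 27, Omar 14, Yara 0.

Liam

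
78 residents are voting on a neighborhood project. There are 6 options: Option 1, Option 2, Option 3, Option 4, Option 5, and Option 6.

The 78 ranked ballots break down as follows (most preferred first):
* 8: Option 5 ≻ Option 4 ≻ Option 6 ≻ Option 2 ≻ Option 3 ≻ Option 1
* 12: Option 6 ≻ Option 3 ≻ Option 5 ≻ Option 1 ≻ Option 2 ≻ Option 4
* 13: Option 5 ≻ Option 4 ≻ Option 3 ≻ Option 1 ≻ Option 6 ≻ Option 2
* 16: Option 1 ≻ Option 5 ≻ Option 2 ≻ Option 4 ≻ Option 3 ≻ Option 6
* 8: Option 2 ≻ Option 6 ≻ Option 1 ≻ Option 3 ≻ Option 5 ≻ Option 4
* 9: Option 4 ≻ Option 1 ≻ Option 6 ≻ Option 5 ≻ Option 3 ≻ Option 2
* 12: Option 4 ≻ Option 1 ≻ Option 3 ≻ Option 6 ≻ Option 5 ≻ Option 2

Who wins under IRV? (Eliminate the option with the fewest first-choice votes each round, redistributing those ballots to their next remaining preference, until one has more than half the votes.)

Option 5

Round 1: Option 1 16, Option 2 8, Option 3 0, Option 4 21, Option 5 21, Option 6 12. Option 3 eliminated.
Round 2: Option 1 16, Option 2 8, Option 4 21, Option 5 21, Option 6 12. Option 2 eliminated.
Round 3: Option 1 16, Option 4 21, Option 5 21, Option 6 20. Option 1 eliminated.
Round 4: Option 4 21, Option 5 37, Option 6 20. Option 6 eliminated.
Round 5: Option 4 21, Option 5 57. Option 5 has a majority (≥40).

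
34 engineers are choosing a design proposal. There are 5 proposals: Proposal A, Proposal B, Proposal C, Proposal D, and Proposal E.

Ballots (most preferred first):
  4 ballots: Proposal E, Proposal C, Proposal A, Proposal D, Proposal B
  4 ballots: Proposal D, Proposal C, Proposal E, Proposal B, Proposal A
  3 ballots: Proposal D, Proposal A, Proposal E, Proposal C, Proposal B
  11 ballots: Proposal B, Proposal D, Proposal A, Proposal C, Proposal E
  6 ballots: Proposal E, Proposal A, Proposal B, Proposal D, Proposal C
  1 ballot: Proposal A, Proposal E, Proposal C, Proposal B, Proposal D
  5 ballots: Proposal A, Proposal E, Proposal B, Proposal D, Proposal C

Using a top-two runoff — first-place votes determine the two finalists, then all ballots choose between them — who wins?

Proposal E

Round 1 first-place votes: Proposal A 6, Proposal B 11, Proposal C 0, Proposal D 7, Proposal E 10. Proposal B and Proposal E advance.
Runoff: Proposal B is ranked above Proposal E on 11 ballots, Proposal E above Proposal B on 23.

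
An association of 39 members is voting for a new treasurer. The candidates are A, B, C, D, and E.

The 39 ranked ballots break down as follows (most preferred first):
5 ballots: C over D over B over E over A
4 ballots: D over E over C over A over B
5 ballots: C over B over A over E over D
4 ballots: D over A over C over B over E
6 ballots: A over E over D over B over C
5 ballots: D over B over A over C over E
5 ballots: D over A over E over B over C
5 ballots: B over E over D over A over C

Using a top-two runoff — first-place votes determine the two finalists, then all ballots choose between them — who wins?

D

Round 1 first-place votes: A 6, B 5, C 10, D 18, E 0. D and C advance.
Runoff: D is ranked above C on 29 ballots, C above D on 10.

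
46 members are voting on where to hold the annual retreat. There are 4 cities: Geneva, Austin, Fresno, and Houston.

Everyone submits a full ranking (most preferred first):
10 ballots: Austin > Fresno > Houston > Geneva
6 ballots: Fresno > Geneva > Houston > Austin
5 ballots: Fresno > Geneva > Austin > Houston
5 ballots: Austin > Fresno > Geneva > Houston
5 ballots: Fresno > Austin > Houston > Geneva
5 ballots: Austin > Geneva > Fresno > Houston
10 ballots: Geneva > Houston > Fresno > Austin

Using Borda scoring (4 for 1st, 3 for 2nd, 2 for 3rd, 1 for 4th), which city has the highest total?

Fresno

Geneva: 10×1 + 6×3 + 5×3 + 5×2 + 5×1 + 5×3 + 10×4 = 113
Austin: 10×4 + 6×1 + 5×2 + 5×4 + 5×3 + 5×4 + 10×1 = 121
Fresno: 10×3 + 6×4 + 5×4 + 5×3 + 5×4 + 5×2 + 10×2 = 139
Houston: 10×2 + 6×2 + 5×1 + 5×1 + 5×2 + 5×1 + 10×3 = 87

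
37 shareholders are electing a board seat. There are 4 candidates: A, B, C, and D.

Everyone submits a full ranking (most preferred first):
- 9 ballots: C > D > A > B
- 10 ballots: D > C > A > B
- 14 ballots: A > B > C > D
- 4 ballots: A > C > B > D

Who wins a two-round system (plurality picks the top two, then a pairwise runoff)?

D

Round 1 first-place votes: A 18, B 0, C 9, D 10. A and D advance.
Runoff: A is ranked above D on 18 ballots, D above A on 19.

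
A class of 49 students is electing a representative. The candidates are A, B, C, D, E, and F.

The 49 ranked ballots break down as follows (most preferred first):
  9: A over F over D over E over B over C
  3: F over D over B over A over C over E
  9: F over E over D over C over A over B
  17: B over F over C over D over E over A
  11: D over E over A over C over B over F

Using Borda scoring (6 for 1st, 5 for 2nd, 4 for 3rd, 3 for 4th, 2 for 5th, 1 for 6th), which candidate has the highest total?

F

A: 9×6 + 3×3 + 9×2 + 17×1 + 11×4 = 142
B: 9×2 + 3×4 + 9×1 + 17×6 + 11×2 = 163
C: 9×1 + 3×2 + 9×3 + 17×4 + 11×3 = 143
D: 9×4 + 3×5 + 9×4 + 17×3 + 11×6 = 204
E: 9×3 + 3×1 + 9×5 + 17×2 + 11×5 = 164
F: 9×5 + 3×6 + 9×6 + 17×5 + 11×1 = 213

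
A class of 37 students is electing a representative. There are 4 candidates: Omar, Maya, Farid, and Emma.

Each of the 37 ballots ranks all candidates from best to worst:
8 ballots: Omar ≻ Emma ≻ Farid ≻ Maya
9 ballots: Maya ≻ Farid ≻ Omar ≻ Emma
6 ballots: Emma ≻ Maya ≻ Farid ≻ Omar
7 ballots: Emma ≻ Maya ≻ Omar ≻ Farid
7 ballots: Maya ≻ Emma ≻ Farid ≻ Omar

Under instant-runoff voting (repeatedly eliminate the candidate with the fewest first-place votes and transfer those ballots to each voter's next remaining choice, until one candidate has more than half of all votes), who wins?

Round 1: Omar 8, Maya 16, Farid 0, Emma 13. Farid eliminated.
Round 2: Omar 8, Maya 16, Emma 13. Omar eliminated.
Round 3: Maya 16, Emma 21. Emma has a majority (≥19).

Emma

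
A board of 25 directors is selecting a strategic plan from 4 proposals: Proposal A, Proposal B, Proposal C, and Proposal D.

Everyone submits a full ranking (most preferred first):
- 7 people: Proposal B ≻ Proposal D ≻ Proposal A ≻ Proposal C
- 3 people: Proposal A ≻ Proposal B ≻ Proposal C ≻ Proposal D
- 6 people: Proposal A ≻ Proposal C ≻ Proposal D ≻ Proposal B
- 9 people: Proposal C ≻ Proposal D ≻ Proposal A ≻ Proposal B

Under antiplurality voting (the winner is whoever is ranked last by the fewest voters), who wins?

Proposal A

Last-place votes: Proposal A 0, Proposal B 15, Proposal C 7, Proposal D 3.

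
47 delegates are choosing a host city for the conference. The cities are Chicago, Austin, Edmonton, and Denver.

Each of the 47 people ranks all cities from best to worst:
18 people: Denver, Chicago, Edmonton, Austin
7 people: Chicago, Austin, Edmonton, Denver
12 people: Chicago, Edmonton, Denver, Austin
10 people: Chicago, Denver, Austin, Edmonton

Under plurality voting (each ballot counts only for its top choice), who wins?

Chicago

First-place votes: Chicago 29, Austin 0, Edmonton 0, Denver 18.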